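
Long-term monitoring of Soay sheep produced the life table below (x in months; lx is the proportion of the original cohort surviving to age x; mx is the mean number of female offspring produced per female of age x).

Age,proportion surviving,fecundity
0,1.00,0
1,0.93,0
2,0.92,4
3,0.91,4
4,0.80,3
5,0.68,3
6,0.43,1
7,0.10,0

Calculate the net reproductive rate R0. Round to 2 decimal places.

12.19

lx·mx by age: 0, 0, 3.68, 3.64, 2.4, 2.04, 0.43, 0
R0 = Σ lx·mx = 12.19 → 12.19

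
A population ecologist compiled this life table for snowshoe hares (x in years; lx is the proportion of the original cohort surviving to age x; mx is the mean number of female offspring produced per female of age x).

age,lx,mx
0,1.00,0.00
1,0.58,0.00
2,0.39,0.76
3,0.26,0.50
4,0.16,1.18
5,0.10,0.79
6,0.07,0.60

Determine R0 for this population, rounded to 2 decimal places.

lx·mx by age: 0, 0, 0.2964, 0.13, 0.1888, 0.079, 0.042
R0 = Σ lx·mx = 0.7362 → 0.74

0.74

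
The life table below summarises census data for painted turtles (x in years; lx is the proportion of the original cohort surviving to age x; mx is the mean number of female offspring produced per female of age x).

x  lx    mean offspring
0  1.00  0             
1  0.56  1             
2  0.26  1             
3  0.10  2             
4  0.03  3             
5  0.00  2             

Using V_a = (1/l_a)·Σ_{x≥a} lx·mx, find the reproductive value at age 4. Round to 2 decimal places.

lx·mx for x ≥ 4: 0.09, 0 → sum = 0.09
V_4 = 0.09 / l_4 = 0.09 / 0.03 = 3 → 3.00

3.00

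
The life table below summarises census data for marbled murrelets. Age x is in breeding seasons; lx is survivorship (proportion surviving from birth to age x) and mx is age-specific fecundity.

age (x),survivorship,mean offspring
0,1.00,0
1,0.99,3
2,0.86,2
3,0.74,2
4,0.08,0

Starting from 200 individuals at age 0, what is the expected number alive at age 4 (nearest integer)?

Expected survivors = N0 · l_4 = 200 × 0.08 = 16 → 16

16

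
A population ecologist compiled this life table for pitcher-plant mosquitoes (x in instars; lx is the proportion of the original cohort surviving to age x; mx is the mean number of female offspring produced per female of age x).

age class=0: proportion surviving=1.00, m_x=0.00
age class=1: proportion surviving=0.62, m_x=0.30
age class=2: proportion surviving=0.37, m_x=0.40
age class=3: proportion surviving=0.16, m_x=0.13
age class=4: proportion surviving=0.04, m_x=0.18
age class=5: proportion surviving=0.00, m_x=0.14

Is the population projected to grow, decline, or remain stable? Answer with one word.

R0 = Σ lx·mx = 0 + 0.186 + 0.148 + 0.0208 + 0.0072 + 0 = 0.362
R0 < 1, so the population is declining.

declining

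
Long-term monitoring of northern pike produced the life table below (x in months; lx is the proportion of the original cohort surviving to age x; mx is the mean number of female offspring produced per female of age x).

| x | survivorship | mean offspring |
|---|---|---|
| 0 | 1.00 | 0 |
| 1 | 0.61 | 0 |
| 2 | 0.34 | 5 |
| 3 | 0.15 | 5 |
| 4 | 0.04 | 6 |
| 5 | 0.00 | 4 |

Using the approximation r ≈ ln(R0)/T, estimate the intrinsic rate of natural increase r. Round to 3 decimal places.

0.403

R0 = Σ lx·mx = 0 + 0 + 1.7 + 0.75 + 0.24 + 0 = 2.69
Σ x·lx·mx = 6.61; T = 6.61/2.69 = 2.45725…
r ≈ ln(R0)/T = ln(2.69)/2.45725… = 0.4027… → 0.403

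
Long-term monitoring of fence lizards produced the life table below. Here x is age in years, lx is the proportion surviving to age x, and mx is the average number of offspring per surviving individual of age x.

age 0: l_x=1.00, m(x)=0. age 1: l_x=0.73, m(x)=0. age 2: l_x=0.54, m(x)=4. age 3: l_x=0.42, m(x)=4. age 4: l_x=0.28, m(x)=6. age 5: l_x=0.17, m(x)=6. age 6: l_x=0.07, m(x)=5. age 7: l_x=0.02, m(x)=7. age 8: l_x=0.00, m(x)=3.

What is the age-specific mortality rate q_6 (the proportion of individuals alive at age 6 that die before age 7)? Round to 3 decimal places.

0.714

q_6 = (l_6 − l_7) / l_6 = (0.07 − 0.02) / 0.07
     = 0.05 / 0.07 = 0.714286… → 0.714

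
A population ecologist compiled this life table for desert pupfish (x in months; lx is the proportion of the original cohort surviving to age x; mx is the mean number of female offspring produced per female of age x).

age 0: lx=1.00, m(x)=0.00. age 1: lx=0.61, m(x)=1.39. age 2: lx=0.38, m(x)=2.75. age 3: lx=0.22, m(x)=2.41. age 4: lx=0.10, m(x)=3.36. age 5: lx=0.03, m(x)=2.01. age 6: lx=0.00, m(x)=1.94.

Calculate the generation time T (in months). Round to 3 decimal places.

lx·mx: 0, 0.8479, 1.045, 0.5302, 0.336, 0.0603, 0 → R0 = 2.8194
x·lx·mx: 0, 0.8479, 2.09, 1.5906, 1.344, 0.3015, 0 → Σ = 6.174
T = 6.174 / 2.8194 = 2.189828… → 2.190

2.190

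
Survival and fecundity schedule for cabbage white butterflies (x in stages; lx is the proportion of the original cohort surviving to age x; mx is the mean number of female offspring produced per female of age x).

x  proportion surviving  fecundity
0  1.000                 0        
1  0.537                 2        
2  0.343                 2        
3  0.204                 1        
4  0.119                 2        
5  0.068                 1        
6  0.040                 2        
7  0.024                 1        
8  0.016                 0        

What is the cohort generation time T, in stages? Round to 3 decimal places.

lx·mx: 0, 1.074, 0.686, 0.204, 0.238, 0.068, 0.08, 0.024, 0 → R0 = 2.374
x·lx·mx: 0, 1.074, 1.372, 0.612, 0.952, 0.34, 0.48, 0.168, 0 → Σ = 4.998
T = 4.998 / 2.374 = 2.105307… → 2.105

2.105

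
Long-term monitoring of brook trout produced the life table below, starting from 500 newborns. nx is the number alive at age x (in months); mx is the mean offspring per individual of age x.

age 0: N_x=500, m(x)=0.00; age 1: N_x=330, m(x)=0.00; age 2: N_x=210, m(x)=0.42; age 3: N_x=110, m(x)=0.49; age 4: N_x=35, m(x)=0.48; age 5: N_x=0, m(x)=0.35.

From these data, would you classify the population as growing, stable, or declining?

lx = nx/n0 = nx/500: 1, 0.66, 0.42, 0.22, 0.07, 0
R0 = Σ lx·mx = 0 + 0 + 0.1764 + 0.1078 + 0.0336 + 0 = 0.3178
R0 < 1, so the population is declining.

declining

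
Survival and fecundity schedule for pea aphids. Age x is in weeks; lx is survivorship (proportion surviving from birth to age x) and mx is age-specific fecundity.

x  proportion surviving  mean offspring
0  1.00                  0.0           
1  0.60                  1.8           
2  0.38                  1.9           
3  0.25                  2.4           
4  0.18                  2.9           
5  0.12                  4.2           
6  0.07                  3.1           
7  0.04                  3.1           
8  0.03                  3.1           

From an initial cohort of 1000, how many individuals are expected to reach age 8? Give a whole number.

Expected survivors = N0 · l_8 = 1000 × 0.03 = 30 → 30

30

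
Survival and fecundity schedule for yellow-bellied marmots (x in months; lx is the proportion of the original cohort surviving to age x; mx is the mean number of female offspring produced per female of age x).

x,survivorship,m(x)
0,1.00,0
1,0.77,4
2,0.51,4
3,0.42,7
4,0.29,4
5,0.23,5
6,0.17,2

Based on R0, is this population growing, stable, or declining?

growing

R0 = Σ lx·mx = 0 + 3.08 + 2.04 + 2.94 + 1.16 + 1.15 + 0.34 = 10.71
R0 > 1, so the population is growing.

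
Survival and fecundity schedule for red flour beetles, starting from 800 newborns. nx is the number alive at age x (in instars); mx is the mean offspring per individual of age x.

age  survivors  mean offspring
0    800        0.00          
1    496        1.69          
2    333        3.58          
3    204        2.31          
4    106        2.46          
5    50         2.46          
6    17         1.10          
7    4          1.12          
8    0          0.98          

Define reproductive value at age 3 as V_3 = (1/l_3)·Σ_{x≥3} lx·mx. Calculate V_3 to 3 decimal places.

4.305

lx = nx/n0 = nx/800: 1, 0.62, 0.41625, 0.255, 0.1325, 0.0625, 0.02125, 0.005, 0
lx·mx for x ≥ 3: 0.58905, 0.32595, 0.15375, 0.023375…, 0.0056, 0 → sum = 1.097725…
V_3 = 1.097725… / l_3 = 1.097725… / 0.255 = 4.304804… → 4.305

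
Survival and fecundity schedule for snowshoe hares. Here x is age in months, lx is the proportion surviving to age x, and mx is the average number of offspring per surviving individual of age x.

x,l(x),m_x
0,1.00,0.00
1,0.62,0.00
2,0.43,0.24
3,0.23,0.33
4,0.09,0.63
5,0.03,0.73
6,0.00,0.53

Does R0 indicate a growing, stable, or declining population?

R0 = Σ lx·mx = 0 + 0 + 0.1032 + 0.0759 + 0.0567 + 0.0219 + 0 = 0.2577
R0 < 1, so the population is declining.

declining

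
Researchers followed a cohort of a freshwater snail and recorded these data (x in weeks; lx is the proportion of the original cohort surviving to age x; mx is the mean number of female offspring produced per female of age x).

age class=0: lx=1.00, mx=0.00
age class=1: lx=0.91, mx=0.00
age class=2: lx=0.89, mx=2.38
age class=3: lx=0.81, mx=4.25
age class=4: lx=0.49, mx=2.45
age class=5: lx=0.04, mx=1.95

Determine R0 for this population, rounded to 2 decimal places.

6.84

lx·mx by age: 0, 0, 2.1182, 3.4425, 1.2005, 0.078
R0 = Σ lx·mx = 6.8392 → 6.84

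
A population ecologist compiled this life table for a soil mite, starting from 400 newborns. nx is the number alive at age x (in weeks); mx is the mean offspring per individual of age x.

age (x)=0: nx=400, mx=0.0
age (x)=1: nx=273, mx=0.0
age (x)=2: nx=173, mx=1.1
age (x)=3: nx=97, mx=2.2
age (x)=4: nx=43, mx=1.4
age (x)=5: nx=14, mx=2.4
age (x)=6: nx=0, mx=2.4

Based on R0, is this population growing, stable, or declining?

growing

lx = nx/n0 = nx/400: 1, 0.6825, 0.4325, 0.2425, 0.1075, 0.035, 0
R0 = Σ lx·mx = 0 + 0 + 0.47575 + 0.5335 + 0.1505 + 0.084 + 0 = 1.24375
R0 > 1, so the population is growing.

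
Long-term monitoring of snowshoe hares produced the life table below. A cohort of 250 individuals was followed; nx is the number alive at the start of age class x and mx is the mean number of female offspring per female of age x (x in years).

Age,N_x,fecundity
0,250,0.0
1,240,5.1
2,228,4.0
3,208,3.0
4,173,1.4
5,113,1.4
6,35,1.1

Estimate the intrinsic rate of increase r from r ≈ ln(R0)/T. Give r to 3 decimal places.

1.180

lx = nx/n0 = nx/250: 1, 0.96, 0.912, 0.832, 0.692, 0.452, 0.14
R0 = Σ lx·mx = 0 + 4.896 + 3.648 + 2.496 + 0.9688 + 0.6328 + 0.154 = 12.7956
Σ x·lx·mx = 27.6432; T = 27.6432/12.7956 = 2.16037…
r ≈ ln(R0)/T = ln(12.7956)/2.16037… = 1.17994… → 1.180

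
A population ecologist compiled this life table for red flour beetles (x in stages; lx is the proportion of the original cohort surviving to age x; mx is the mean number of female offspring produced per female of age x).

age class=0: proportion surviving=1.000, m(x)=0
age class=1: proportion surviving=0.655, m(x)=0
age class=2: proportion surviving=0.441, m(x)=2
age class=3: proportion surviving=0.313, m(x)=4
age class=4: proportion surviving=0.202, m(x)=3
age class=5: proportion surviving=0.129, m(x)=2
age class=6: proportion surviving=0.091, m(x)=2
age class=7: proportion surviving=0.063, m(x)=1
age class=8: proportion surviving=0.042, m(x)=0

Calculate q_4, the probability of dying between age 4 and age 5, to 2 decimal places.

q_4 = (l_4 − l_5) / l_4 = (0.202 − 0.129) / 0.202
     = 0.073 / 0.202 = 0.361386… → 0.36

0.36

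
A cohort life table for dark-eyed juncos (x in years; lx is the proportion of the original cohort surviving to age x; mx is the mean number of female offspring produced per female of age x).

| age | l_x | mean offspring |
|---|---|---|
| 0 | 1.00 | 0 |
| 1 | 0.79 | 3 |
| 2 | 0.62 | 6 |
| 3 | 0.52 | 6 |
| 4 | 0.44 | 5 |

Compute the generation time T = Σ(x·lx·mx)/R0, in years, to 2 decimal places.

lx·mx: 0, 2.37, 3.72, 3.12, 2.2 → R0 = 11.41
x·lx·mx: 0, 2.37, 7.44, 9.36, 8.8 → Σ = 27.97
T = 27.97 / 11.41 = 2.451358… → 2.45

2.45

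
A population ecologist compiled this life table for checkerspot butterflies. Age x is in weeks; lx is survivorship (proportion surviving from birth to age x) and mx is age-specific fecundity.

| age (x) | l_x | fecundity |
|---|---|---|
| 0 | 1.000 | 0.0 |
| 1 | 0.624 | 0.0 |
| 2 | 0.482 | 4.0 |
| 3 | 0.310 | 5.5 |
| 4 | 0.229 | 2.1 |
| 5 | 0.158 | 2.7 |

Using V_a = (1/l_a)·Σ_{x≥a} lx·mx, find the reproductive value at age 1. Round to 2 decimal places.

7.28

lx·mx for x ≥ 1: 0, 1.928, 1.705, 0.4809, 0.4266 → sum = 4.5405
V_1 = 4.5405 / l_1 = 4.5405 / 0.624 = 7.276442… → 7.28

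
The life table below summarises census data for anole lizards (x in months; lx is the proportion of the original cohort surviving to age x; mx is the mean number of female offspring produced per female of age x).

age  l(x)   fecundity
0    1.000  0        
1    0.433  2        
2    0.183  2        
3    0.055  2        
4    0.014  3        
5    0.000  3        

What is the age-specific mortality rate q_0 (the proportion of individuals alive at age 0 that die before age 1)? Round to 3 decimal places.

0.567

q_0 = (l_0 − l_1) / l_0 = (1 − 0.433) / 1
     = 0.567 / 1 = 0.567 → 0.567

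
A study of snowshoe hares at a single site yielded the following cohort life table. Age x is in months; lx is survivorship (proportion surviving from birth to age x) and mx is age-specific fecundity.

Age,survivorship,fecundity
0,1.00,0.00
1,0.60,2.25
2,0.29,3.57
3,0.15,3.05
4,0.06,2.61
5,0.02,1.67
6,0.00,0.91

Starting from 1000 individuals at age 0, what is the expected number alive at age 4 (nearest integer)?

60

Expected survivors = N0 · l_4 = 1000 × 0.06 = 60 → 60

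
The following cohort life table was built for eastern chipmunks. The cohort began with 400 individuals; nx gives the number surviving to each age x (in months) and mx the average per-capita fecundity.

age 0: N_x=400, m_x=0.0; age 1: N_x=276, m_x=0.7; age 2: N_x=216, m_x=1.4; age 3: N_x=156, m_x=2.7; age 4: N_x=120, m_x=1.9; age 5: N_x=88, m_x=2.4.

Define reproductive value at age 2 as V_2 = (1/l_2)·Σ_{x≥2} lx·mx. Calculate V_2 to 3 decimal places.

lx = nx/n0 = nx/400: 1, 0.69, 0.54, 0.39, 0.3, 0.22
lx·mx for x ≥ 2: 0.756, 1.053, 0.57, 0.528 → sum = 2.907
V_2 = 2.907 / l_2 = 2.907 / 0.54 = 5.383333… → 5.383

5.383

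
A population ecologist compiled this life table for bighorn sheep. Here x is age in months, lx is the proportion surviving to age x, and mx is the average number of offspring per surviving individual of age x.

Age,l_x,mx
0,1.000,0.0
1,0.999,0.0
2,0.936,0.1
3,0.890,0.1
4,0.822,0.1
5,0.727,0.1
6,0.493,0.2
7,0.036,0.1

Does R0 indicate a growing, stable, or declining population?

declining

R0 = Σ lx·mx = 0 + 0 + 0.0936 + 0.089 + 0.0822 + 0.0727 + 0.0986 + 0.0036 = 0.4397
R0 < 1, so the population is declining.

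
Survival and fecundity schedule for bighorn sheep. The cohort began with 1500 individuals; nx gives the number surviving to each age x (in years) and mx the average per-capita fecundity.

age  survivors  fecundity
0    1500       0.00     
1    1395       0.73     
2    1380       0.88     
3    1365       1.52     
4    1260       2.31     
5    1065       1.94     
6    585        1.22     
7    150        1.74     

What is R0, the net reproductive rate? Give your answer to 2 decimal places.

lx = nx/n0 = nx/1500: 1, 0.93, 0.92, 0.91, 0.84, 0.71, 0.39, 0.1
lx·mx by age: 0, 0.6789, 0.8096, 1.3832, 1.9404, 1.3774, 0.4758, 0.174
R0 = Σ lx·mx = 6.8393 → 6.84

6.84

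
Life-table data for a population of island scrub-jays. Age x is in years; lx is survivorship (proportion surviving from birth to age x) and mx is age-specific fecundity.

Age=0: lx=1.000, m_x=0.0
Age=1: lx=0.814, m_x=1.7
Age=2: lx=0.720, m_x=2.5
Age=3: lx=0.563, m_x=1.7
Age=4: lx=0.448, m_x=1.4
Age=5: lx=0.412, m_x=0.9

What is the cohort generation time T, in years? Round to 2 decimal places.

2.38

lx·mx: 0, 1.3838, 1.8, 0.9571, 0.6272, 0.3708 → R0 = 5.1389
x·lx·mx: 0, 1.3838, 3.6, 2.8713, 2.5088, 1.854 → Σ = 12.2179
T = 12.2179 / 5.1389 = 2.377532… → 2.38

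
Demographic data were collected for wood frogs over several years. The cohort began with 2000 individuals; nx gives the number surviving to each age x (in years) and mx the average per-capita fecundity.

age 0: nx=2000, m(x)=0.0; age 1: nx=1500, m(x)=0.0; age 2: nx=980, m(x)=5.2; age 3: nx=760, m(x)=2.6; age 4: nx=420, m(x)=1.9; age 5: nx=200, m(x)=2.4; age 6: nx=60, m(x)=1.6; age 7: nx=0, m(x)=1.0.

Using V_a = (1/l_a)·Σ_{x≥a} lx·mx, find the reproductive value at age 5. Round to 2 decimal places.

2.88

lx = nx/n0 = nx/2000: 1, 0.75, 0.49, 0.38, 0.21, 0.1, 0.03, 0
lx·mx for x ≥ 5: 0.24, 0.048, 0 → sum = 0.288
V_5 = 0.288 / l_5 = 0.288 / 0.1 = 2.88 → 2.88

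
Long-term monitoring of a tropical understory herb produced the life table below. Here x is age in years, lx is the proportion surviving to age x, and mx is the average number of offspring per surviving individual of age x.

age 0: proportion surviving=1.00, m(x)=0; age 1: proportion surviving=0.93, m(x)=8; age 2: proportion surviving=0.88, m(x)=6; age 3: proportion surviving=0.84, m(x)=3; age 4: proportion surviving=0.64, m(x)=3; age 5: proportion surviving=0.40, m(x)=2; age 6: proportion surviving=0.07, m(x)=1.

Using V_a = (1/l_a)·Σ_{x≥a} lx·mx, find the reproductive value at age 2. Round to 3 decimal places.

12.034

lx·mx for x ≥ 2: 5.28, 2.52, 1.92, 0.8, 0.07 → sum = 10.59
V_2 = 10.59 / l_2 = 10.59 / 0.88 = 12.034091… → 12.034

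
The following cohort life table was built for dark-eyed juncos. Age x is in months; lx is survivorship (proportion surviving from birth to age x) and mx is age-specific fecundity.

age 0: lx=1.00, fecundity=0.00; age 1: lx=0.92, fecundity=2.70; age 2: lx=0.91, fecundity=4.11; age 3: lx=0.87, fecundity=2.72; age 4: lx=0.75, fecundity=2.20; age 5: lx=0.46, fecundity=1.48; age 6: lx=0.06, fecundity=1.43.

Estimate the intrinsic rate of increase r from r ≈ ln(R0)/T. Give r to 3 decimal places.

0.957

R0 = Σ lx·mx = 0 + 2.484 + 3.7401 + 2.3664 + 1.65 + 0.6808 + 0.0858 = 11.0071
Σ x·lx·mx = 27.5822; T = 27.5822/11.0071 = 2.50586…
r ≈ ln(R0)/T = ln(11.0071)/2.50586… = 0.95717… → 0.957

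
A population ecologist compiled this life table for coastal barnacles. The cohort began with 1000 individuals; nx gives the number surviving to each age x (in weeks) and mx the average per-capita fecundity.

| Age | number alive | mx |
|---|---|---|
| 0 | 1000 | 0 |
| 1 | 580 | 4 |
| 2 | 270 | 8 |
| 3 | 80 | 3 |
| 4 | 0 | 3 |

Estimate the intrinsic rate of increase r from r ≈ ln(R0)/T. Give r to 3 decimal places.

lx = nx/n0 = nx/1000: 1, 0.58, 0.27, 0.08, 0
R0 = Σ lx·mx = 0 + 2.32 + 2.16 + 0.24 + 0 = 4.72
Σ x·lx·mx = 7.36; T = 7.36/4.72 = 1.55932…
r ≈ ln(R0)/T = ln(4.72)/1.55932… = 0.99518… → 0.995

0.995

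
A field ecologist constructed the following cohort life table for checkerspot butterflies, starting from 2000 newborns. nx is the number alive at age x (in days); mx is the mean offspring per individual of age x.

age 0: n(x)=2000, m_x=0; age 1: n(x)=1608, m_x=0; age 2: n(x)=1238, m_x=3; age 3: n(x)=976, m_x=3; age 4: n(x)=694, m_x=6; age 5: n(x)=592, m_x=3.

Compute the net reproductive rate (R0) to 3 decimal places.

6.291

lx = nx/n0 = nx/2000: 1, 0.804, 0.619, 0.488, 0.347, 0.296
lx·mx by age: 0, 0, 1.857, 1.464, 2.082, 0.888
R0 = Σ lx·mx = 6.291 → 6.291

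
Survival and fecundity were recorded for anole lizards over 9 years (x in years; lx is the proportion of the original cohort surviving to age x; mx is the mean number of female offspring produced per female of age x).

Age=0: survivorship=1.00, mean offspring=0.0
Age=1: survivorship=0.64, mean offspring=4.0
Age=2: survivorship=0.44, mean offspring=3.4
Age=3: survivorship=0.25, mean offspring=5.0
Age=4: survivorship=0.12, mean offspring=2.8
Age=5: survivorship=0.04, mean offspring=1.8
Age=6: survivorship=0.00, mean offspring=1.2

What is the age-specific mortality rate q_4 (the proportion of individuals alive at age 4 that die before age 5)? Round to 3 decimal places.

0.667

q_4 = (l_4 − l_5) / l_4 = (0.12 − 0.04) / 0.12
     = 0.08 / 0.12 = 0.666667… → 0.667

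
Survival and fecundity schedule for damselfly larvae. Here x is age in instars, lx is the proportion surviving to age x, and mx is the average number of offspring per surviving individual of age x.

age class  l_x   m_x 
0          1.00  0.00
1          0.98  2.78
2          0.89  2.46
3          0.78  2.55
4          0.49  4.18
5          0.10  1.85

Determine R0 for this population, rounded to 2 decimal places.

lx·mx by age: 0, 2.7244, 2.1894, 1.989, 2.0482, 0.185
R0 = Σ lx·mx = 9.136 → 9.14

9.14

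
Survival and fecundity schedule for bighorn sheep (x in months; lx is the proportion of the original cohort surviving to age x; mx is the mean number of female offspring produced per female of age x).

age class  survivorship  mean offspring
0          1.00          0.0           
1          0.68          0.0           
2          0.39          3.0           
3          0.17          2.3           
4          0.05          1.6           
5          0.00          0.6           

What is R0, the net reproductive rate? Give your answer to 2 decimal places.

lx·mx by age: 0, 0, 1.17, 0.391, 0.08, 0
R0 = Σ lx·mx = 1.641 → 1.64

1.64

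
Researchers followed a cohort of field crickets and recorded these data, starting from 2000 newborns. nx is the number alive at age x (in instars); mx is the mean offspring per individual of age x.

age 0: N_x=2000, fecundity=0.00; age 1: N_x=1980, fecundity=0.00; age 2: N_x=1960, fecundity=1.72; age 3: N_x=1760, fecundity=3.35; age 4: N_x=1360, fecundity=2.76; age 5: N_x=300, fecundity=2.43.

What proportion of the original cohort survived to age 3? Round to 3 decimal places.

0.880

l_3 = n_3/n_0 = 1760/2000 = 0.88 → 0.880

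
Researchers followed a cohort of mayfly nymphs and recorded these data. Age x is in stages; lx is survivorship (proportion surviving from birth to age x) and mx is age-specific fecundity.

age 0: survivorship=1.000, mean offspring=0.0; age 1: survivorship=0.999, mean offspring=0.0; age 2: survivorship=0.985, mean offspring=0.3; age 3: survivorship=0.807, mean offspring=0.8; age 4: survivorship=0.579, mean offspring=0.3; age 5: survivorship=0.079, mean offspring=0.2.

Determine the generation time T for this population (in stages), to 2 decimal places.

lx·mx: 0, 0, 0.2955, 0.6456, 0.1737, 0.0158 → R0 = 1.1306
x·lx·mx: 0, 0, 0.591, 1.9368, 0.6948, 0.079 → Σ = 3.3016
T = 3.3016 / 1.1306 = 2.920219… → 2.92

2.92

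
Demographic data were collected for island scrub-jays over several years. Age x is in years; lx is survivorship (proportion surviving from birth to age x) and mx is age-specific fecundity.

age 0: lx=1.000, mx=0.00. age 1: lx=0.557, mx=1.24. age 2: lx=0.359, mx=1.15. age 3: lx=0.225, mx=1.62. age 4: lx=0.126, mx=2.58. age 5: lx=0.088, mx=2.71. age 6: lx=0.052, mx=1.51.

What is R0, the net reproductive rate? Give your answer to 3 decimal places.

lx·mx by age: 0, 0.69068, 0.41285, 0.3645, 0.32508, 0.23848, 0.07852
R0 = Σ lx·mx = 2.11011 → 2.110

2.110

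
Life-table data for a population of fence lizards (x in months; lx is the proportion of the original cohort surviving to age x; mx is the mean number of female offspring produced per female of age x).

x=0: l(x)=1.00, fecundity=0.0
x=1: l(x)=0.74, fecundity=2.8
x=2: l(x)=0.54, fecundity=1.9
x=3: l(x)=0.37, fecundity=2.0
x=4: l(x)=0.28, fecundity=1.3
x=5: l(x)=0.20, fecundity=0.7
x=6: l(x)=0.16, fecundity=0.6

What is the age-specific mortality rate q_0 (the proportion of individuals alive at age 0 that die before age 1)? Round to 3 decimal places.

q_0 = (l_0 − l_1) / l_0 = (1 − 0.74) / 1
     = 0.26 / 1 = 0.26 → 0.260

0.260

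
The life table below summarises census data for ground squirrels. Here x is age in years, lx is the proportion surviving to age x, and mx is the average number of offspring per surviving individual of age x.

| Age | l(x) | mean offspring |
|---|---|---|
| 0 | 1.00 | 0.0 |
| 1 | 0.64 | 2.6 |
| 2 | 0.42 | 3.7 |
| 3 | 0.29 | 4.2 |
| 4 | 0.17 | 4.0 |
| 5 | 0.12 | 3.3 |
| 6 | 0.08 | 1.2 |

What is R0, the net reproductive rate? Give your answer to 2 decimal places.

lx·mx by age: 0, 1.664, 1.554, 1.218, 0.68, 0.396, 0.096
R0 = Σ lx·mx = 5.608 → 5.61

5.61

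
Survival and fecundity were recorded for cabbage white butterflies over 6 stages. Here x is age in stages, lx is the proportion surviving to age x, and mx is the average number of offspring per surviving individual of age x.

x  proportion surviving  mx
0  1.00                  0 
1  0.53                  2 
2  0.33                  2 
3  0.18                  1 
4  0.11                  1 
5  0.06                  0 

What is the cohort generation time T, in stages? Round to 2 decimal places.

lx·mx: 0, 1.06, 0.66, 0.18, 0.11, 0 → R0 = 2.01
x·lx·mx: 0, 1.06, 1.32, 0.54, 0.44, 0 → Σ = 3.36
T = 3.36 / 2.01 = 1.671642… → 1.67

1.67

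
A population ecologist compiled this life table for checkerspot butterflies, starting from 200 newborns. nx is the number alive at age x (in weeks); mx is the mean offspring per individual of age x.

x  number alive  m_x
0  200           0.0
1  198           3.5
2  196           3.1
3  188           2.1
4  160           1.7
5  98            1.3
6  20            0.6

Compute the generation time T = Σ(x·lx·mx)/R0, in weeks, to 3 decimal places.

2.321

lx = nx/n0 = nx/200: 1, 0.99, 0.98, 0.94, 0.8, 0.49, 0.1
lx·mx: 0, 3.465, 3.038, 1.974, 1.36, 0.637, 0.06 → R0 = 10.534
x·lx·mx: 0, 3.465, 6.076, 5.922, 5.44, 3.185, 0.36 → Σ = 24.448
T = 24.448 / 10.534 = 2.320866… → 2.321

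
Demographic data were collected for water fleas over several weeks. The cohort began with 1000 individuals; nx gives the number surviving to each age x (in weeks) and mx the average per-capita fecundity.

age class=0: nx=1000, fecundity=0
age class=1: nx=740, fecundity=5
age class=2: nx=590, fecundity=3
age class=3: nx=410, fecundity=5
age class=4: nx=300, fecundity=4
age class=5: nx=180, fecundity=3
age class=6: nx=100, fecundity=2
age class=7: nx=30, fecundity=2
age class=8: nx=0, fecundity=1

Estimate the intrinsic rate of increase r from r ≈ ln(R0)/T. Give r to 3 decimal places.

0.953

lx = nx/n0 = nx/1000: 1, 0.74, 0.59, 0.41, 0.3, 0.18, 0.1, 0.03, 0
R0 = Σ lx·mx = 0 + 3.7 + 1.77 + 2.05 + 1.2 + 0.54 + 0.2 + 0.06 + 0 = 9.52
Σ x·lx·mx = 22.51; T = 22.51/9.52 = 2.3645…
r ≈ ln(R0)/T = ln(9.52)/2.3645… = 0.95301… → 0.953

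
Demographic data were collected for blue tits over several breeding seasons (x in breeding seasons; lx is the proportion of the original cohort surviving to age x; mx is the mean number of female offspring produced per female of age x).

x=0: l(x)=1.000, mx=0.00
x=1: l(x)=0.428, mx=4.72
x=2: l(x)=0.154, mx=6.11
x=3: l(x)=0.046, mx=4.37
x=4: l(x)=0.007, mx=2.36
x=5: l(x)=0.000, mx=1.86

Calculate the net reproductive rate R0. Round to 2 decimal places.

3.18

lx·mx by age: 0, 2.02016, 0.94094, 0.20102, 0.01652, 0
R0 = Σ lx·mx = 3.17864 → 3.18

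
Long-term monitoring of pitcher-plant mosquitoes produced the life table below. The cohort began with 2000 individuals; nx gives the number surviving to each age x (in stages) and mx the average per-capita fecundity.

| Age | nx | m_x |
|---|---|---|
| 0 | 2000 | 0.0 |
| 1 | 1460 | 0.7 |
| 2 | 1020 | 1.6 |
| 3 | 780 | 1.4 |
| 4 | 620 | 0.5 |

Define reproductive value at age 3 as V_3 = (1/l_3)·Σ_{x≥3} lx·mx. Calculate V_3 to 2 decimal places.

1.80

lx = nx/n0 = nx/2000: 1, 0.73, 0.51, 0.39, 0.31
lx·mx for x ≥ 3: 0.546, 0.155 → sum = 0.701
V_3 = 0.701 / l_3 = 0.701 / 0.39 = 1.797436… → 1.80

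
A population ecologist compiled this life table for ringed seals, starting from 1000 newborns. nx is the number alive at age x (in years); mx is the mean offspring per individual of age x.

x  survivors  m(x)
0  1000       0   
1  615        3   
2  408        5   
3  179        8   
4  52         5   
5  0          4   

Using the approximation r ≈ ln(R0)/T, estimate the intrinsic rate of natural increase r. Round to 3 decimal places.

0.851

lx = nx/n0 = nx/1000: 1, 0.615, 0.408, 0.179, 0.052, 0
R0 = Σ lx·mx = 0 + 1.845 + 2.04 + 1.432 + 0.26 + 0 = 5.577
Σ x·lx·mx = 11.261; T = 11.261/5.577 = 2.01919…
r ≈ ln(R0)/T = ln(5.577)/2.01919… = 0.85116… → 0.851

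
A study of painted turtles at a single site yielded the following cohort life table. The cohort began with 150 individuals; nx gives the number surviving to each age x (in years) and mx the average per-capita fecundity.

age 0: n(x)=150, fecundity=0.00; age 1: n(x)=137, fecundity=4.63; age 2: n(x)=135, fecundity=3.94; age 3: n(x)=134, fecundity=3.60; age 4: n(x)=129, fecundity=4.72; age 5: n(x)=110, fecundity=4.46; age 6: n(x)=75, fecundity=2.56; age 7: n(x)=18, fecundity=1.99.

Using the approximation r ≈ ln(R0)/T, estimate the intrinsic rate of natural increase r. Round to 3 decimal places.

lx = nx/n0 = nx/150: 1, 0.91333…, 0.9, 0.89333…, 0.86, 0.73333…, 0.5, 0.12
R0 = Σ lx·mx = 0 + 4.22873… + 3.546 + 3.216… + 4.0592 + 3.27067… + 1.28 + 0.2388 = 19.8394…
Σ x·lx·mx = 62.910467…; T = 62.910467…/19.8394… = 3.17099…
r ≈ ln(R0)/T = ln(19.8394…)/3.17099… = 0.94219… → 0.942

0.942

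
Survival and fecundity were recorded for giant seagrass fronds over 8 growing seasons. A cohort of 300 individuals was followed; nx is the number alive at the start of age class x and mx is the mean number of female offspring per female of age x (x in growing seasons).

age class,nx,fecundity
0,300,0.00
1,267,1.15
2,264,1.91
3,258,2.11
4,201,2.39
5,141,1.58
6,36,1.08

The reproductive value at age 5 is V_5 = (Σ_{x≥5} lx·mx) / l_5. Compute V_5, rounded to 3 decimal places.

lx = nx/n0 = nx/300: 1, 0.89, 0.88, 0.86, 0.67, 0.47, 0.12
lx·mx for x ≥ 5: 0.7426, 0.1296 → sum = 0.8722
V_5 = 0.8722 / l_5 = 0.8722 / 0.47 = 1.855745… → 1.856

1.856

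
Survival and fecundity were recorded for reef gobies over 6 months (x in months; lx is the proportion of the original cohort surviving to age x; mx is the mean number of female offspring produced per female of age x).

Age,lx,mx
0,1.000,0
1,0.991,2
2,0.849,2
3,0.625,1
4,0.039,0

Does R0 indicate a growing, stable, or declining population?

R0 = Σ lx·mx = 0 + 1.982 + 1.698 + 0.625 + 0 = 4.305
R0 > 1, so the population is growing.

growing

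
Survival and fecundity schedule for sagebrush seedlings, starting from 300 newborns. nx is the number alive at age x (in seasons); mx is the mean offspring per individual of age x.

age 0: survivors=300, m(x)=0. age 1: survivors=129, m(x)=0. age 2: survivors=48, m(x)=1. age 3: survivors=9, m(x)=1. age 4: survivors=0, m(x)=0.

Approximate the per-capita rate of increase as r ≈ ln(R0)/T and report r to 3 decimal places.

-0.770

lx = nx/n0 = nx/300: 1, 0.43, 0.16, 0.03, 0
R0 = Σ lx·mx = 0 + 0 + 0.16 + 0.03 + 0 = 0.19
Σ x·lx·mx = 0.41; T = 0.41/0.19 = 2.15789…
r ≈ ln(R0)/T = ln(0.19)/2.15789… = -0.76961… → -0.770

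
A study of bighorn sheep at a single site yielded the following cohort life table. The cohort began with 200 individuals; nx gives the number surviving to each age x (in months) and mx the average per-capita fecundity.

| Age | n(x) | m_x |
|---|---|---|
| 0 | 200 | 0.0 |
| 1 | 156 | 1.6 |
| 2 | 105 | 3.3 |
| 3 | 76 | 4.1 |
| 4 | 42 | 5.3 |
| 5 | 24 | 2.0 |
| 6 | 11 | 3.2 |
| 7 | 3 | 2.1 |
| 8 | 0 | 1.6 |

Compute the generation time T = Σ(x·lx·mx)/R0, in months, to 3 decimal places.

2.675

lx = nx/n0 = nx/200: 1, 0.78, 0.525, 0.38, 0.21, 0.12, 0.055, 0.015, 0
lx·mx: 0, 1.248, 1.7325, 1.558, 1.113, 0.24, 0.176, 0.0315, 0 → R0 = 6.099
x·lx·mx: 0, 1.248, 3.465, 4.674, 4.452, 1.2, 1.056, 0.2205, 0 → Σ = 16.3155
T = 16.3155 / 6.099 = 2.675111… → 2.675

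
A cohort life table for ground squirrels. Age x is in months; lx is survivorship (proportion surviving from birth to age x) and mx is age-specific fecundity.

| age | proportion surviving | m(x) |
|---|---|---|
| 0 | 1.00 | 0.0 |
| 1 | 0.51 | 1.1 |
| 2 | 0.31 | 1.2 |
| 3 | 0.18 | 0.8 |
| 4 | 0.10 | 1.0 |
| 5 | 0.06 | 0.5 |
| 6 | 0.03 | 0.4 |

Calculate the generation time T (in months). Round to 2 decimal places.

1.94

lx·mx: 0, 0.561, 0.372, 0.144, 0.1, 0.03, 0.012 → R0 = 1.219
x·lx·mx: 0, 0.561, 0.744, 0.432, 0.4, 0.15, 0.072 → Σ = 2.359
T = 2.359 / 1.219 = 1.935193… → 1.94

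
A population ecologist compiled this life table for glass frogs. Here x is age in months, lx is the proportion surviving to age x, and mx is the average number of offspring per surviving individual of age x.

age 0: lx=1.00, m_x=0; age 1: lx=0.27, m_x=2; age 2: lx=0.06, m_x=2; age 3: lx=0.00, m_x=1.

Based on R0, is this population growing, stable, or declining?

R0 = Σ lx·mx = 0 + 0.54 + 0.12 + 0 = 0.66
R0 < 1, so the population is declining.

declining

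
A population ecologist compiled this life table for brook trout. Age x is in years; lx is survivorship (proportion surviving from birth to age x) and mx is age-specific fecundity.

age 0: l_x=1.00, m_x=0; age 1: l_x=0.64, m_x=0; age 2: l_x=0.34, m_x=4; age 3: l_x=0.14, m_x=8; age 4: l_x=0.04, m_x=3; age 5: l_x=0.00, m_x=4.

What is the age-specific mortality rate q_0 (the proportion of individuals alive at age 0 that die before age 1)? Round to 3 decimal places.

0.360

q_0 = (l_0 − l_1) / l_0 = (1 − 0.64) / 1
     = 0.36 / 1 = 0.36 → 0.360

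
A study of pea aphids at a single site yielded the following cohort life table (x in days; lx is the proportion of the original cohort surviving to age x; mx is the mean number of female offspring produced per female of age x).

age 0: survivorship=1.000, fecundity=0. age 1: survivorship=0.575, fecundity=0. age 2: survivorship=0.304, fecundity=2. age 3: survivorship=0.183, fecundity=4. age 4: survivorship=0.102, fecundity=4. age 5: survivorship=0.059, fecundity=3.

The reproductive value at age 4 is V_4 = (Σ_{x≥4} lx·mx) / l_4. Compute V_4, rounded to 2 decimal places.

lx·mx for x ≥ 4: 0.408, 0.177 → sum = 0.585
V_4 = 0.585 / l_4 = 0.585 / 0.102 = 5.735294… → 5.74

5.74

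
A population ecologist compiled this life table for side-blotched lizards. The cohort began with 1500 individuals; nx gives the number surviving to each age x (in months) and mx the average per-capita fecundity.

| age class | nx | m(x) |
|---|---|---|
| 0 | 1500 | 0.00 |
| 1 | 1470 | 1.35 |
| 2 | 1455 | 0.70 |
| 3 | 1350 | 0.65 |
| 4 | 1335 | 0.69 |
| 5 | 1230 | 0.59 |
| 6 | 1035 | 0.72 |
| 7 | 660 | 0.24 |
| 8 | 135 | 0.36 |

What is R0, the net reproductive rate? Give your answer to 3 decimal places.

4.320

lx = nx/n0 = nx/1500: 1, 0.98, 0.97, 0.9, 0.89, 0.82, 0.69, 0.44, 0.09
lx·mx by age: 0, 1.323, 0.679, 0.585, 0.6141, 0.4838, 0.4968, 0.1056, 0.0324
R0 = Σ lx·mx = 4.3197 → 4.320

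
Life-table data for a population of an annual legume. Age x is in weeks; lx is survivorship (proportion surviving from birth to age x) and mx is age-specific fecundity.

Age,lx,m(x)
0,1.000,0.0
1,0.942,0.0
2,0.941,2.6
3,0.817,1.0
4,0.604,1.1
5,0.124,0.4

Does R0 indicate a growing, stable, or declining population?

growing

R0 = Σ lx·mx = 0 + 0 + 2.4466 + 0.817 + 0.6644 + 0.0496 = 3.9776
R0 > 1, so the population is growing.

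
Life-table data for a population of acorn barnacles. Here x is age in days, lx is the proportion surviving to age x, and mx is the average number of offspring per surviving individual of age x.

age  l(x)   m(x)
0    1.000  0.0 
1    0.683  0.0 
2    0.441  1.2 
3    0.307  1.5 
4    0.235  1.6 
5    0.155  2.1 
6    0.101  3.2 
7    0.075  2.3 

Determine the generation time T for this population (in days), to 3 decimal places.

3.987

lx·mx: 0, 0, 0.5292, 0.4605, 0.376, 0.3255, 0.3232, 0.1725 → R0 = 2.1869
x·lx·mx: 0, 0, 1.0584, 1.3815, 1.504, 1.6275, 1.9392, 1.2075 → Σ = 8.7181
T = 8.7181 / 2.1869 = 3.986511… → 3.987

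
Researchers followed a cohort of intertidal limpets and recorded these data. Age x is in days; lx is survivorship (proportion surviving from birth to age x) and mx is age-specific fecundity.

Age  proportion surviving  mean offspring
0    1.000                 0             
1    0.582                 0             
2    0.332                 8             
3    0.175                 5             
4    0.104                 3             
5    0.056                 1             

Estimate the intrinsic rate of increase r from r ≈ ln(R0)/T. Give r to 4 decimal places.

R0 = Σ lx·mx = 0 + 0 + 2.656 + 0.875 + 0.312 + 0.056 = 3.899
Σ x·lx·mx = 9.465; T = 9.465/3.899 = 2.42755…
r ≈ ln(R0)/T = ln(3.899)/2.42755… = 0.560533… → 0.5605

0.5605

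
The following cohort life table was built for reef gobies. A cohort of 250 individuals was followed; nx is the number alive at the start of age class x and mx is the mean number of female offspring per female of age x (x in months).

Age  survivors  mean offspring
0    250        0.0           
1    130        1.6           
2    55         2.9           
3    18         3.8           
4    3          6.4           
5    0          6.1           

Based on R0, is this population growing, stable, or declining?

growing

lx = nx/n0 = nx/250: 1, 0.52, 0.22, 0.072, 0.012, 0
R0 = Σ lx·mx = 0 + 0.832 + 0.638 + 0.2736 + 0.0768 + 0 = 1.8204
R0 > 1, so the population is growing.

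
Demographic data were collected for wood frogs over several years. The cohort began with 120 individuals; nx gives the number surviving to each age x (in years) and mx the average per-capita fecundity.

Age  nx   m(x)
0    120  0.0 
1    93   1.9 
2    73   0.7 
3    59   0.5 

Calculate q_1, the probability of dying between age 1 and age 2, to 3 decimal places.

0.215

lx = nx/n0 = nx/120: 1, 0.775, 0.60833…, 0.49167…
q_1 = (l_1 − l_2) / l_1 = (0.775 − 0.608333…) / 0.775
     = 0.166667… / 0.775 = 0.215054… → 0.215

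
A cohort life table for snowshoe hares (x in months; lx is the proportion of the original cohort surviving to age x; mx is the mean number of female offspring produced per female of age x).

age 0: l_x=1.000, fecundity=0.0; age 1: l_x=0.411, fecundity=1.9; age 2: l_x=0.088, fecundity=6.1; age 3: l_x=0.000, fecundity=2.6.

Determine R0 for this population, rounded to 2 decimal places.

lx·mx by age: 0, 0.7809, 0.5368, 0
R0 = Σ lx·mx = 1.3177 → 1.32

1.32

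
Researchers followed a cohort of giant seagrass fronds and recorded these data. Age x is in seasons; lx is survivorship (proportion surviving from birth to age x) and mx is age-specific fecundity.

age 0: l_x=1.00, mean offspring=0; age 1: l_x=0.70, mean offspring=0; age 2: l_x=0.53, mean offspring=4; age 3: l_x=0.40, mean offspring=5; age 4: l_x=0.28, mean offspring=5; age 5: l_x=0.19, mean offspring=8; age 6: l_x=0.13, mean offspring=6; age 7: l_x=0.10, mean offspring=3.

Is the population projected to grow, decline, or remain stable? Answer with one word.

growing

R0 = Σ lx·mx = 0 + 0 + 2.12 + 2 + 1.4 + 1.52 + 0.78 + 0.3 = 8.12
R0 > 1, so the population is growing.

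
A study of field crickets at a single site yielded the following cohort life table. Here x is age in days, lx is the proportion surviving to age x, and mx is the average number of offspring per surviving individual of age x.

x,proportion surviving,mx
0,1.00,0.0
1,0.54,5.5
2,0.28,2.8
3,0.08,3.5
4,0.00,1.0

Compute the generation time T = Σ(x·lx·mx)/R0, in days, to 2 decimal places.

1.33

lx·mx: 0, 2.97, 0.784, 0.28, 0 → R0 = 4.034
x·lx·mx: 0, 2.97, 1.568, 0.84, 0 → Σ = 5.378
T = 5.378 / 4.034 = 1.333168… → 1.33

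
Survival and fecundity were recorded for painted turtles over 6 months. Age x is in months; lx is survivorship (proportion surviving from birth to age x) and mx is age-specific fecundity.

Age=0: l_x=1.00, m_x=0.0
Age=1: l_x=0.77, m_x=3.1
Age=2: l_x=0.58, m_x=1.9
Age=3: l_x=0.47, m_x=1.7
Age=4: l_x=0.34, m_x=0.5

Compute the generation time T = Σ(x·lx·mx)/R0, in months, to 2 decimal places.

lx·mx: 0, 2.387, 1.102, 0.799, 0.17 → R0 = 4.458
x·lx·mx: 0, 2.387, 2.204, 2.397, 0.68 → Σ = 7.668
T = 7.668 / 4.458 = 1.720054… → 1.72

1.72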